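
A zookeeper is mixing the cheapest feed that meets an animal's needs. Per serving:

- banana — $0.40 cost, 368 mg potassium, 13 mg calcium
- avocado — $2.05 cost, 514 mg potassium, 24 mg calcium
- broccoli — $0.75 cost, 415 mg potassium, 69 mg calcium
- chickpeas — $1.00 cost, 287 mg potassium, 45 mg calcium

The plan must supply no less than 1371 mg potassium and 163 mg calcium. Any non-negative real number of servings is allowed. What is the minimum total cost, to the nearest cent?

$2.12

Two binding constraints pin down two serving amounts, so the optimal mix uses at most two foods. The candidates are each food alone (scaled to the tighter of potassium/calcium) and each pair with both constraints tight.
banana only: max(1371/368, 163/13) = 12.54 servings → $5.02.
avocado only: max(1371/514, 163/24) = 6.792 servings → $13.92.
broccoli only: max(1371/415, 163/69) = 3.304 servings → $2.48.
chickpeas only: max(1371/287, 163/45) = 4.777 servings → $4.78.
banana + avocado: intersection lies outside the first quadrant.
banana + broccoli with both tight: 1.348 servings and 2.108 servings → $2.12.
banana + chickpeas with both tight: 1.163 servings and 3.286 servings → $3.75.
avocado + broccoli with both tight: 1.057 servings and 1.995 servings → $3.66.
avocado + chickpeas with both tight: 0.9182 servings and 3.132 servings → $5.01.
broccoli + chickpeas with both targets exact would need a negative amount; discard.
So the least-cost plan costs $2.12.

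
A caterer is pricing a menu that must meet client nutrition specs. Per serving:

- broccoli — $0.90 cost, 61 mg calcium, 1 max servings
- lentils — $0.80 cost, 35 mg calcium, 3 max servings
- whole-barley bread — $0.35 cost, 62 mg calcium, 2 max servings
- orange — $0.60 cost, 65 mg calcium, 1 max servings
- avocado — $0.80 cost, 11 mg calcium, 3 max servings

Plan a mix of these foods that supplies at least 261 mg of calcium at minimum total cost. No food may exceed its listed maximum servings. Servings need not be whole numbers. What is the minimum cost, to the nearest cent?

$2.45

Cost per mg of calcium: whole-barley bread $0.0056, orange $0.0092, broccoli $0.0148, lentils $0.0229, avocado $0.0727.
Take 2 servings of whole-barley bread: +124.0 mg calcium for $0.70 (total $0.70, still need 137.0 mg).
Take 1 serving of orange: +65.0 mg calcium for $0.60 (total $1.30, still need 72.0 mg).
Take 1 serving of broccoli: +61.0 mg calcium for $0.90 (total $2.20, still need 11.0 mg).
Take 0.3143 servings of lentils: +11.0 mg calcium for $0.25 (total $2.45, still need 0.0 mg).
Filling from the cheapest source first is optimal under one linear minimum: $2.45.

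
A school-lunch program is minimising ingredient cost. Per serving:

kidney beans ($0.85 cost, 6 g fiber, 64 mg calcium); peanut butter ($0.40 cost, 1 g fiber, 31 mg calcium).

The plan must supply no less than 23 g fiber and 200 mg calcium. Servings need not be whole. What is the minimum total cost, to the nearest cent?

$3.26

kidney beans only: max(23/6, 200/64) = 3.833 servings → $3.26.
peanut butter only: max(23/1, 200/31) = 23 servings → $9.20.
kidney beans + peanut butter with both targets exact would need a negative amount; discard.
The minimum over all feasible corners is $3.26.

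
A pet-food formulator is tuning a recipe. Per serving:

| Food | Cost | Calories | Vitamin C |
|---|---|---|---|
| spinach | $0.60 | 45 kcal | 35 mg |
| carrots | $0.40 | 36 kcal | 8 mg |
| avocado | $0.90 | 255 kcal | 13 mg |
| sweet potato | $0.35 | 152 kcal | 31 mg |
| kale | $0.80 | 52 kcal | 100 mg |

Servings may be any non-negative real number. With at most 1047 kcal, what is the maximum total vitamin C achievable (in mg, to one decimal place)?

2013.5 mg

Vitamin C per kcal: kale 1.923, spinach 0.7778, carrots 0.2222, sweet potato 0.2039, avocado 0.05098.
With no serving limits, spend the whole calories allowance on kale: 1047 kcal / 52 kcal × 100 mg = 2013.5 mg.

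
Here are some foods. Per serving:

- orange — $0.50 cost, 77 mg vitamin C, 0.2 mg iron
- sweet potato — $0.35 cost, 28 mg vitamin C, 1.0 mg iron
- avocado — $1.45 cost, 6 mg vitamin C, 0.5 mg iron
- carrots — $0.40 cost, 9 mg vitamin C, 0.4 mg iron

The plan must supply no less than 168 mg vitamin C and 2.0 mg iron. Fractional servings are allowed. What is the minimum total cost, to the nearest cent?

orange only: max(168/77, 2.0/0.2) = 10 servings → $5.00.
sweet potato only: max(168/28, 2.0/1.0) = 6 servings → $2.10.
avocado only: max(168/6, 2.0/0.5) = 28 servings → $40.60.
carrots only: max(168/9, 2.0/0.4) = 18.67 servings → $7.47.
orange + sweet potato with both tight: 1.569 servings and 1.686 servings → $1.37.
orange + avocado with both tight: 1.93 servings and 3.228 servings → $5.65.
orange + carrots with both tight: 1.697 servings and 4.152 servings → $2.51.
sweet potato + avocado with both targets exact would need a negative amount; discard.
sweet potato + carrots: intersection lies outside the first quadrant.
avocado + carrots with both targets exact would need a negative amount; discard.
So the least-cost plan costs $1.37.

$1.37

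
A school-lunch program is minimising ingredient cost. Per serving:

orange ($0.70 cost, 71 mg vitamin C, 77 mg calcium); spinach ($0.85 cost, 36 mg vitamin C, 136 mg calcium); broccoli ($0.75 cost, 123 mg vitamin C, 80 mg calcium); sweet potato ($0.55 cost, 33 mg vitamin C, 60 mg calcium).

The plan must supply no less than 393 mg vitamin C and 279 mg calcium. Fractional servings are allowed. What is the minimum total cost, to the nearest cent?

$2.53

This is a tiny linear program; its minimum lies at a vertex of the feasible set. List the vertices and price them.
orange only: max(393/71, 279/77) = 5.535 servings → $3.87.
spinach only: max(393/36, 279/136) = 10.92 servings → $9.28.
broccoli only: max(393/123, 279/80) = 3.487 servings → $2.62.
sweet potato only: max(393/33, 279/60) = 11.91 servings → $6.55.
orange + spinach: intersection lies outside the first quadrant.
orange + broccoli with both tight: 0.7589 servings and 2.757 servings → $2.60.
orange + sweet potato: the both-tight solution has a negative serving — not a feasible corner.
spinach + broccoli with both tight: 0.2078 servings and 3.134 servings → $2.53.
spinach + sweet potato: the both-tight solution has a negative serving — not a feasible corner.
broccoli + sweet potato with both tight: 3.032 servings and 0.607 servings → $2.61.
The minimum over all feasible corners is $2.53.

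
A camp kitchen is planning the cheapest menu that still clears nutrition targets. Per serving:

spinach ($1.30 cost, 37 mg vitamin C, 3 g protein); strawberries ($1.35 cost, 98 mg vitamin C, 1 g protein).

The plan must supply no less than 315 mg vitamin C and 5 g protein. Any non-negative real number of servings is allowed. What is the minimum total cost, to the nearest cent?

An LP optimum is at a vertex; with two nutrient constraints at most two foods are used. Check each candidate.
spinach only: max(315/37, 5/3) = 8.514 servings → $11.07.
strawberries only: max(315/98, 5/1) = 5 servings → $6.75.
spinach + strawberries with both tight: 0.6809 servings and 2.957 servings → $4.88.
The minimum over all feasible corners is $4.88.

$4.88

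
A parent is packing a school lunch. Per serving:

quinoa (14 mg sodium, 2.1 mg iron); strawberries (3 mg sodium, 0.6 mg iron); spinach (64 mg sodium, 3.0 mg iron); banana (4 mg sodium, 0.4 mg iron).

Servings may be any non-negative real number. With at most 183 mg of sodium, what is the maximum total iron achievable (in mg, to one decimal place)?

Iron per mg sodium: strawberries 0.2, quinoa 0.15, banana 0.1, spinach 0.04688.
With no serving limits, spend the whole sodium allowance on strawberries: 183 mg / 3 mg × 0.6 mg = 36.6 mg.

36.6 mg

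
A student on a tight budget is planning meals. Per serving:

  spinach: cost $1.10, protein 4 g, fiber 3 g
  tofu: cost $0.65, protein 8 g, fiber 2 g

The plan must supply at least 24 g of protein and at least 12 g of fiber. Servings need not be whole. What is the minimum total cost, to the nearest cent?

Check every corner: each single food scaled to meet both minima, and each pair solved so both constraints bind.
spinach only: max(24/4, 12/3) = 6 servings → $6.60.
tofu only: max(24/8, 12/2) = 6 servings → $3.90.
spinach + tofu with both tight: 3 servings and 1.5 servings → $4.28.
Cheapest feasible corner: $3.90.

$3.90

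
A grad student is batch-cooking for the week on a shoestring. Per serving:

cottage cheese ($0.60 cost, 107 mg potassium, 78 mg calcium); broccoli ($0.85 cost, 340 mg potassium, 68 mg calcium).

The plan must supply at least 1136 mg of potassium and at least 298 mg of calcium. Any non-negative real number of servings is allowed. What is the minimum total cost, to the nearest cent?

cottage cheese only: max(1136/107, 298/78) = 10.62 servings → $6.37.
broccoli only: max(1136/340, 298/68) = 4.382 servings → $3.73.
cottage cheese + broccoli with both tight: 1.251 servings and 2.948 servings → $3.26.
So the least-cost plan costs $3.26.

$3.26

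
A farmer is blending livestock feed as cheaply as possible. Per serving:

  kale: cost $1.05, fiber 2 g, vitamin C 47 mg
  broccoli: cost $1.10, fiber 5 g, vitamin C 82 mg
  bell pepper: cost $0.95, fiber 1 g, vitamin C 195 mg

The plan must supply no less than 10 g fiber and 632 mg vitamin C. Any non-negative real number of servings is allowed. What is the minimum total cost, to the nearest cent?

$4.11

Minimising a linear cost over {fiber ≥ 10, vitamin C ≥ 632, servings ≥ 0} — the optimum is at a vertex, using one or two foods.
kale only: max(10/2, 632/47) = 13.45 servings → $14.12.
broccoli only: max(10/5, 632/82) = 7.707 servings → $8.48.
bell pepper only: max(10/1, 632/195) = 10 servings → $9.50.
kale + broccoli with both targets exact would need a negative amount; discard.
kale + bell pepper with both tight: 3.843 servings and 2.315 servings → $6.23.
broccoli + bell pepper with both tight: 1.476 servings and 2.62 servings → $4.11.
So the least-cost plan costs $4.11.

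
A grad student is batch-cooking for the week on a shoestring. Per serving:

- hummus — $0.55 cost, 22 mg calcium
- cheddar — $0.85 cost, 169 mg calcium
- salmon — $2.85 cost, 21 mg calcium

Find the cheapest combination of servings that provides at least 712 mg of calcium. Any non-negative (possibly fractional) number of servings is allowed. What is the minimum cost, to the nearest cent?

Cost per mg of calcium: cheddar $0.0050, hummus $0.0250, salmon $0.1357.
With no serving limits, use only cheddar: 712 mg / 169 mg = 4.213 servings × $0.85 = $3.58.

$3.58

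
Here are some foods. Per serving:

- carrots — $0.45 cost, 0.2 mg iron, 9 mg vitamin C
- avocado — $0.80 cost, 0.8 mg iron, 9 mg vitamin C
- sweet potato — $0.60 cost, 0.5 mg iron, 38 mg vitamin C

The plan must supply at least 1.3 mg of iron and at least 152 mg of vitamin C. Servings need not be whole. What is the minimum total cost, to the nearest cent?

Minimising a linear cost over {iron ≥ 1.3, vitamin C ≥ 152, servings ≥ 0} — the optimum is at a vertex, using one or two foods.
carrots only: max(1.3/0.2, 152/9) = 16.89 servings → $7.60.
avocado only: max(1.3/0.8, 152/9) = 16.89 servings → $13.51.
sweet potato only: max(1.3/0.5, 152/38) = 4 servings → $2.40.
carrots + avocado: intersection lies outside the first quadrant.
carrots + sweet potato: intersection lies outside the first quadrant.
avocado + sweet potato with both targets exact would need a negative amount; discard.
Cheapest feasible corner: $2.40.

$2.40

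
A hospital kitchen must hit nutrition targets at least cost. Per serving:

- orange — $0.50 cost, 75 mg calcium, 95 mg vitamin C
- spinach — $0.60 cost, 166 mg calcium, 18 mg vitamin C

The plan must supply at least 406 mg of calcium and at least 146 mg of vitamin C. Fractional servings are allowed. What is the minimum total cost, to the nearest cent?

For a min-cost LP with two ≥-constraints, a basic feasible solution has at most two positive variables.
orange only: max(406/75, 146/95) = 5.413 servings → $2.71.
spinach only: max(406/166, 146/18) = 8.111 servings → $4.87.
orange + spinach with both tight: 1.174 servings and 1.915 servings → $1.74.
Cheapest feasible corner: $1.74.

$1.74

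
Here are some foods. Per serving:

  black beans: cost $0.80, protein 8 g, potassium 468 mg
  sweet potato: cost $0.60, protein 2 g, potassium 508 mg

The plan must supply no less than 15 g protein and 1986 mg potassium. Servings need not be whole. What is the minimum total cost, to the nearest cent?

$2.63

The cheapest plan sits at a corner of the feasible region — with two constraints it uses at most two foods.
black beans only: max(15/8, 1986/468) = 4.244 servings → $3.39.
sweet potato only: max(15/2, 1986/508) = 7.5 servings → $4.50.
black beans + sweet potato with both tight: 1.166 servings and 2.835 servings → $2.63.
So the least-cost plan costs $2.63.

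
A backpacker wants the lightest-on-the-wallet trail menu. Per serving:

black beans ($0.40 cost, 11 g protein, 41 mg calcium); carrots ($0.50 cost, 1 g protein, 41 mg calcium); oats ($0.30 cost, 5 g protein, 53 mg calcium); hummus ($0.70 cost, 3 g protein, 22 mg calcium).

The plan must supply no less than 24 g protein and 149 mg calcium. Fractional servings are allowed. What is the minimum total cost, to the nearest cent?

Minimising a linear cost over {protein ≥ 24, calcium ≥ 149, servings ≥ 0} — the optimum is at a vertex, using one or two foods.
black beans only: max(24/11, 149/41) = 3.634 servings → $1.45.
carrots only: max(24/1, 149/41) = 24 servings → $12.00.
oats only: max(24/5, 149/53) = 4.8 servings → $1.44.
hummus only: max(24/3, 149/22) = 8 servings → $5.60.
black beans + carrots with both tight: 2.037 servings and 1.598 servings → $1.61.
black beans + oats with both tight: 1.394 servings and 1.733 servings → $1.08.
black beans + hummus with both tight: 0.6807 servings and 5.504 servings → $4.13.
carrots + oats: intersection lies outside the first quadrant.
carrots + hummus with both targets exact would need a negative amount; discard.
oats + hummus with both targets exact would need a negative amount; discard.
The minimum over all feasible corners is $1.08.

$1.08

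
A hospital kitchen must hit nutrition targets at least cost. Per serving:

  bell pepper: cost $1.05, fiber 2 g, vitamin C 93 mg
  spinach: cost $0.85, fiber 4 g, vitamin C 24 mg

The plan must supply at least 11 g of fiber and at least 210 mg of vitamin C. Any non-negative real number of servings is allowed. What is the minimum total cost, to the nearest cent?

$3.45

For a min-cost LP with two ≥-constraints, a basic feasible solution has at most two positive variables.
bell pepper only: max(11/2, 210/93) = 5.5 servings → $5.78.
spinach only: max(11/4, 210/24) = 8.75 servings → $7.44.
bell pepper + spinach with both tight: 1.778 servings and 1.861 servings → $3.45.
The minimum over all feasible corners is $3.45.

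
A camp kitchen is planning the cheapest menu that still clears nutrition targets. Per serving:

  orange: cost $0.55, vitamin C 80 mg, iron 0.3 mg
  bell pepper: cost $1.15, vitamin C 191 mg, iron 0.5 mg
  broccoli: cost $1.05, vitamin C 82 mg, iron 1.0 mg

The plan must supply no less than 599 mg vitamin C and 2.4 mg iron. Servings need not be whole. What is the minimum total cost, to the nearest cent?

A basic optimal solution has at most two foods positive. Try each food alone and each pair with both targets met exactly.
orange only: max(599/80, 2.4/0.3) = 8 servings → $4.40.
bell pepper only: max(599/191, 2.4/0.5) = 4.8 servings → $5.52.
broccoli only: max(599/82, 2.4/1.0) = 7.305 servings → $7.67.
orange + bell pepper: intersection lies outside the first quadrant.
orange + broccoli with both tight: 7.26 servings and 0.222 servings → $4.23.
bell pepper + broccoli with both tight: 2.681 servings and 1.059 servings → $4.20.
The minimum over all feasible corners is $4.20.

$4.20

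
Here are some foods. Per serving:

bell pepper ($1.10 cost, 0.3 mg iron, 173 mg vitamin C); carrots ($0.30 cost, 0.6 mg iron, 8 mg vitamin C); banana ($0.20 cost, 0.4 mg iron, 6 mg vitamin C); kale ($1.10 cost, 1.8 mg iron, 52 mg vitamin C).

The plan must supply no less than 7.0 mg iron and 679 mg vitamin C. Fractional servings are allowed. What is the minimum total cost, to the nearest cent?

An LP optimum is at a vertex; with two nutrient constraints at most two foods are used. Check each candidate.
bell pepper only: max(7.0/0.3, 679/173) = 23.33 servings → $25.67.
carrots only: max(7.0/0.6, 679/8) = 84.88 servings → $25.46.
banana only: max(7.0/0.4, 679/6) = 113.2 servings → $22.63.
kale only: max(7.0/1.8, 679/52) = 13.06 servings → $14.36.
bell pepper + carrots with both tight: 3.465 servings and 9.934 servings → $6.79.
bell pepper + banana with both tight: 3.407 servings and 14.95 servings → $6.74.
bell pepper + kale with both tight: 2.901 servings and 3.405 servings → $6.94.
carrots + banana: the both-tight solution has a negative serving — not a feasible corner.
carrots + kale with both targets exact would need a negative amount; discard.
banana + kale: intersection lies outside the first quadrant.
Cheapest feasible corner: $6.74.

$6.74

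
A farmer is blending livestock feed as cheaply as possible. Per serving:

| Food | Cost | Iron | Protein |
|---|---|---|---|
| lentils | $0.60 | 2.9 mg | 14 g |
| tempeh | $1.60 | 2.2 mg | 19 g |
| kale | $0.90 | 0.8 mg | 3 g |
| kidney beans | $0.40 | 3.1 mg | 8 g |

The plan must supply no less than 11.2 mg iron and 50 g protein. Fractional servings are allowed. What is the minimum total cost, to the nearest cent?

$2.18

This is a tiny linear program; its minimum lies at a vertex of the feasible set. List the vertices and price them.
lentils only: max(11.2/2.9, 50/14) = 3.862 servings → $2.32.
tempeh only: max(11.2/2.2, 50/19) = 5.091 servings → $8.15.
kale only: max(11.2/0.8, 50/3) = 16.67 servings → $15.00.
kidney beans only: max(11.2/3.1, 50/8) = 6.25 servings → $2.50.
lentils + tempeh with both targets exact would need a negative amount; discard.
lentils + kale with both tight: 2.56 servings and 4.72 servings → $5.78.
lentils + kidney beans with both tight: 3.238 servings and 0.5842 servings → $2.18.
tempeh + kale with both tight: 0.7442 servings and 11.95 servings → $11.95.
tempeh + kidney beans with both tight: 1.584 servings and 2.489 servings → $3.53.
kale + kidney beans: the both-tight solution has a negative serving — not a feasible corner.
Cheapest feasible corner: $2.18.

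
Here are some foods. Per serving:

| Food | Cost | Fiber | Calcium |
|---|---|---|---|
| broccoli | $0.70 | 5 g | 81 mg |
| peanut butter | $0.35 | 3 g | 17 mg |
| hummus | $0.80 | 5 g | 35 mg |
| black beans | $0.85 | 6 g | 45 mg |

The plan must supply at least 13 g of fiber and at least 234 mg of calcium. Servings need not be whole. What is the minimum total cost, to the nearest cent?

$2.02

For a min-cost LP with two ≥-constraints, a basic feasible solution has at most two positive variables.
broccoli only: max(13/5, 234/81) = 2.889 servings → $2.02.
peanut butter only: max(13/3, 234/17) = 13.76 servings → $4.82.
hummus only: max(13/5, 234/35) = 6.686 servings → $5.35.
black beans only: max(13/6, 234/45) = 5.2 servings → $4.42.
broccoli + peanut butter with both targets exact would need a negative amount; discard.
broccoli + hummus: intersection lies outside the first quadrant.
broccoli + black beans: the both-tight solution has a negative serving — not a feasible corner.
peanut butter + hummus with both targets exact would need a negative amount; discard.
peanut butter + black beans with both targets exact would need a negative amount; discard.
hummus + black beans: intersection lies outside the first quadrant.
The minimum over all feasible corners is $2.02.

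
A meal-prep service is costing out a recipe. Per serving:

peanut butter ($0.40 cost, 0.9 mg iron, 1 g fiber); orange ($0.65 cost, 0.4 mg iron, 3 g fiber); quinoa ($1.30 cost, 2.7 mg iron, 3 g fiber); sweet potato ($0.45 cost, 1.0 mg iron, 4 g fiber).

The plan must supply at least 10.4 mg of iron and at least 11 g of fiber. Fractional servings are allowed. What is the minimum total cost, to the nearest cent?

peanut butter only: max(10.4/0.9, 11/1) = 11.56 servings → $4.62.
orange only: max(10.4/0.4, 11/3) = 26 servings → $16.90.
quinoa only: max(10.4/2.7, 11/3) = 3.852 servings → $5.01.
sweet potato only: max(10.4/1.0, 11/4) = 10.4 servings → $4.68.
peanut butter + orange: intersection lies outside the first quadrant.
peanut butter + quinoa (both tight): parallel constraints — no distinct corner.
peanut butter + sweet potato: the both-tight solution has a negative serving — not a feasible corner.
orange + quinoa: intersection lies outside the first quadrant.
orange + sweet potato with both targets exact would need a negative amount; discard.
quinoa + sweet potato: the both-tight solution has a negative serving — not a feasible corner.
Cheapest feasible corner: $4.62.

$4.62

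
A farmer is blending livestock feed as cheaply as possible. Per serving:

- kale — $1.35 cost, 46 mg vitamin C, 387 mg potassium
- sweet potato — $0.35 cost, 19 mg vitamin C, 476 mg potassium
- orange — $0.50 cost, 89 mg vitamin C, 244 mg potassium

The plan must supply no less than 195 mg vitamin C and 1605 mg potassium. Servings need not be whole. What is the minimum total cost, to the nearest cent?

$1.71

Compare the cost at each extreme point of the feasible region.
kale only: max(195/46, 1605/387) = 4.239 servings → $5.72.
sweet potato only: max(195/19, 1605/476) = 10.26 servings → $3.59.
orange only: max(195/89, 1605/244) = 6.578 servings → $3.29.
kale + sweet potato: the both-tight solution has a negative serving — not a feasible corner.
kale + orange with both tight: 4.103 servings and 0.07042 servings → $5.57.
sweet potato + orange with both tight: 2.525 servings and 1.652 servings → $1.71.
The minimum over all feasible corners is $1.71.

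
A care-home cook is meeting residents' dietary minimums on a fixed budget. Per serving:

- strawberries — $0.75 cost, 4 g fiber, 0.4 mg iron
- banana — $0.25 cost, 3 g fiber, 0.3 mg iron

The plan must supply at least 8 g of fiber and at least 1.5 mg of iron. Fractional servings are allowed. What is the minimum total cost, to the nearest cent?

$1.25

For a min-cost LP with two ≥-constraints, a basic feasible solution has at most two positive variables.
strawberries only: max(8/4, 1.5/0.4) = 3.75 servings → $2.81.
banana only: max(8/3, 1.5/0.3) = 5 servings → $1.25.
strawberries + banana (both tight): parallel constraints — no distinct corner.
The minimum over all feasible corners is $1.25.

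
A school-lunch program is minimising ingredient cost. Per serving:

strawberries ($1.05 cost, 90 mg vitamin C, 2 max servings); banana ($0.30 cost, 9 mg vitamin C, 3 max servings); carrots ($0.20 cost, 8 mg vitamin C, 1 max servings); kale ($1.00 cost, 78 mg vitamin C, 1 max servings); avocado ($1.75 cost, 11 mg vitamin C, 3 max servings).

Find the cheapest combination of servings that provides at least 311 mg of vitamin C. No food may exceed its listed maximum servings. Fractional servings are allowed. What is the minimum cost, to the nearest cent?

Cost per mg of vitamin C: strawberries $0.0117, kale $0.0128, carrots $0.0250, banana $0.0333, avocado $0.1591.
Take 2 servings of strawberries: +180.0 mg vitamin C for $2.10 (total $2.10, still need 131.0 mg).
Take 1 serving of kale: +78.0 mg vitamin C for $1.00 (total $3.10, still need 53.0 mg).
Take 1 serving of carrots: +8.0 mg vitamin C for $0.20 (total $3.30, still need 45.0 mg).
Take 3 servings of banana: +27.0 mg vitamin C for $0.90 (total $4.20, still need 18.0 mg).
Take 1.636 servings of avocado: +18.0 mg vitamin C for $2.86 (total $7.06, still need 0.0 mg).
Filling from the cheapest source first is optimal under one linear minimum: $7.06.

$7.06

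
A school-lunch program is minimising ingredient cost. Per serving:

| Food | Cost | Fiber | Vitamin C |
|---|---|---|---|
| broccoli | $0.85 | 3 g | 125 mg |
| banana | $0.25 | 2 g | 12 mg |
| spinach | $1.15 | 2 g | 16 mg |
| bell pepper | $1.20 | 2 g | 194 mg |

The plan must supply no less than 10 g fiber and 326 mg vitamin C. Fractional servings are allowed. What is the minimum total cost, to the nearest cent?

$2.43

broccoli only: max(10/3, 326/125) = 3.333 servings → $2.83.
banana only: max(10/2, 326/12) = 27.17 servings → $6.79.
spinach only: max(10/2, 326/16) = 20.38 servings → $23.43.
bell pepper only: max(10/2, 326/194) = 5 servings → $6.00.
broccoli + banana with both tight: 2.486 servings and 1.271 servings → $2.43.
broccoli + spinach with both tight: 2.436 servings and 1.347 servings → $3.62.
broccoli + bell pepper: the both-tight solution has a negative serving — not a feasible corner.
banana + spinach with both targets exact would need a negative amount; discard.
banana + bell pepper with both tight: 3.538 servings and 1.462 servings → $2.64.
spinach + bell pepper with both tight: 3.618 servings and 1.382 servings → $5.82.
The minimum over all feasible corners is $2.43.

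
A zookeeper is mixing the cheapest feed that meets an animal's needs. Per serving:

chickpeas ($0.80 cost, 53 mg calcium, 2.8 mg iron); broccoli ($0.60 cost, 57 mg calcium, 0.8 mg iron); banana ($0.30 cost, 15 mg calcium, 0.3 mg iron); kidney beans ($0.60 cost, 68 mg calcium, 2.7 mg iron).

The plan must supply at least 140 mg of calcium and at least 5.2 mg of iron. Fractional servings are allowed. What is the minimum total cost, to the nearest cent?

$1.24

With two linear requirements the optimum uses one or two foods; enumerate the corners.
chickpeas only: max(140/53, 5.2/2.8) = 2.642 servings → $2.11.
broccoli only: max(140/57, 5.2/0.8) = 6.5 servings → $3.90.
banana only: max(140/15, 5.2/0.3) = 17.33 servings → $5.20.
kidney beans only: max(140/68, 5.2/2.7) = 2.059 servings → $1.24.
chickpeas + broccoli with both tight: 1.573 servings and 0.9932 servings → $1.85.
chickpeas + banana with both tight: 1.379 servings and 4.46 servings → $2.44.
chickpeas + kidney beans: intersection lies outside the first quadrant.
broccoli + banana: the both-tight solution has a negative serving — not a feasible corner.
broccoli + kidney beans with both tight: 0.2452 servings and 1.853 servings → $1.26.
banana + kidney beans with both tight: 1.214 servings and 1.791 servings → $1.44.
Cheapest feasible corner: $1.24.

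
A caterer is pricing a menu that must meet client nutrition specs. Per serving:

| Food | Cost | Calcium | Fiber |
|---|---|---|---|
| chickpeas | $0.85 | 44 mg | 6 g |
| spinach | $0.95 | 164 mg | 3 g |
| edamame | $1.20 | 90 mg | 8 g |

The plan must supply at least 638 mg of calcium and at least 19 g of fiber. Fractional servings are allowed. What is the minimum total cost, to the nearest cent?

$4.48

This is a tiny linear program; its minimum lies at a vertex of the feasible set. List the vertices and price them.
chickpeas only: max(638/44, 19/6) = 14.5 servings → $12.32.
spinach only: max(638/164, 19/3) = 6.333 servings → $6.02.
edamame only: max(638/90, 19/8) = 7.089 servings → $8.51.
chickpeas + spinach with both tight: 1.411 servings and 3.512 servings → $4.54.
chickpeas + edamame: the both-tight solution has a negative serving — not a feasible corner.
spinach + edamame with both tight: 3.257 servings and 1.154 servings → $4.48.
Cheapest feasible corner: $4.48.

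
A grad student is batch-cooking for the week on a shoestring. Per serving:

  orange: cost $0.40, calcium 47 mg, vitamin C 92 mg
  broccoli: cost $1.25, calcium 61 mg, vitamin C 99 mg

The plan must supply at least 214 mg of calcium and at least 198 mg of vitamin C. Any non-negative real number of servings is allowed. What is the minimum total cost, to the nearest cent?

With two linear requirements the optimum uses one or two foods; enumerate the corners.
orange only: max(214/47, 198/92) = 4.553 servings → $1.82.
broccoli only: max(214/61, 198/99) = 3.508 servings → $4.39.
orange + broccoli: the both-tight solution has a negative serving — not a feasible corner.
The minimum over all feasible corners is $1.82.

$1.82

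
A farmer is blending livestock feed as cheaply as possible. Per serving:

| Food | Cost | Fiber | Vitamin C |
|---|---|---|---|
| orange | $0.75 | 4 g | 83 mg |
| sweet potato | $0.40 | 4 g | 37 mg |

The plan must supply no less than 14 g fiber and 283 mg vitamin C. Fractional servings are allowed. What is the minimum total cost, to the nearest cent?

orange only: max(14/4, 283/83) = 3.5 servings → $2.62.
sweet potato only: max(14/4, 283/37) = 7.649 servings → $3.06.
orange + sweet potato with both tight: 3.337 servings and 0.163 servings → $2.57.
The minimum over all feasible corners is $2.57.

$2.57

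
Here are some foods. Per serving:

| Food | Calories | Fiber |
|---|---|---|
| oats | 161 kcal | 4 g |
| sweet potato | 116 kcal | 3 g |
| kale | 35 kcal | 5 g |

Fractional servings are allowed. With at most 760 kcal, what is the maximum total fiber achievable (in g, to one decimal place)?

Fiber per kcal: kale 0.1429, sweet potato 0.02586, oats 0.02484.
With no serving limits, spend the whole calories allowance on kale: 760 kcal / 35 kcal × 5 g = 108.6 g.

108.6 g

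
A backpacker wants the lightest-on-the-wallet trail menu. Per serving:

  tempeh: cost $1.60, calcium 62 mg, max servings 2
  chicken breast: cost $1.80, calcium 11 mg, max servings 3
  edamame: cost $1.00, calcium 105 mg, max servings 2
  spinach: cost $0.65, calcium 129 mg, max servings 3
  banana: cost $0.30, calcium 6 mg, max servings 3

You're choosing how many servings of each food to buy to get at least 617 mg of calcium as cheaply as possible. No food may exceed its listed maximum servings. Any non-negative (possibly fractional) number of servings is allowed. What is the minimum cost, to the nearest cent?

$4.47

Cost per mg of calcium: spinach $0.0050, edamame $0.0095, tempeh $0.0258, banana $0.0500, chicken breast $0.1636.
Take 3 servings of spinach: +387.0 mg calcium for $1.95 (total $1.95, still need 230.0 mg).
Take 2 servings of edamame: +210.0 mg calcium for $2.00 (total $3.95, still need 20.0 mg).
Take 0.3226 servings of tempeh: +20.0 mg calcium for $0.52 (total $4.47, still need 0.0 mg).
Greedy by cheapest-per-mg is optimal for a single linear constraint, so the minimum cost is $4.47.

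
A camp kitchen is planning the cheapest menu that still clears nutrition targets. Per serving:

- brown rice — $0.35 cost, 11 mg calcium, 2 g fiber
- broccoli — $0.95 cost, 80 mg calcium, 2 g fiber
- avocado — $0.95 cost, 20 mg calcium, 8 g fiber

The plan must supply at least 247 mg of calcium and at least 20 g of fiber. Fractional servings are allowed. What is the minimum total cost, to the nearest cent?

At the optimum either one food covers both requirements or two foods hit both targets exactly; no other combination can be cheaper.
brown rice only: max(247/11, 20/2) = 22.45 servings → $7.86.
broccoli only: max(247/80, 20/2) = 10 servings → $9.50.
avocado only: max(247/20, 20/8) = 12.35 servings → $11.73.
brown rice + broccoli with both tight: 8.014 servings and 1.986 servings → $4.69.
brown rice + avocado: intersection lies outside the first quadrant.
broccoli + avocado with both tight: 2.627 servings and 1.843 servings → $4.25.
Cheapest feasible corner: $4.25.

$4.25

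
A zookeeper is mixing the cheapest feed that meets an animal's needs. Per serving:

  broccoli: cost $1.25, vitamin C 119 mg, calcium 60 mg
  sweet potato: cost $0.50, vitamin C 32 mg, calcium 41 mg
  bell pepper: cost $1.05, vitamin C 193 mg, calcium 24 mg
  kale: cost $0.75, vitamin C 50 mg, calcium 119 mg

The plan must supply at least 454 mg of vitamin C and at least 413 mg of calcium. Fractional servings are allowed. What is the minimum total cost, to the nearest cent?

$3.98

At the optimum either one food covers both requirements or two foods hit both targets exactly; no other combination can be cheaper.
broccoli only: max(454/119, 413/60) = 6.883 servings → $8.60.
sweet potato only: max(454/32, 413/41) = 14.19 servings → $7.09.
bell pepper only: max(454/193, 413/24) = 17.21 servings → $18.07.
kale only: max(454/50, 413/119) = 9.08 servings → $6.81.
broccoli + sweet potato with both tight: 1.824 servings and 7.404 servings → $5.98.
broccoli + bell pepper with both targets exact would need a negative amount; discard.
broccoli + kale with both tight: 2.99 servings and 1.963 servings → $5.21.
sweet potato + bell pepper with both tight: 9.631 servings and 0.7555 servings → $5.61.
sweet potato + kale: the both-tight solution has a negative serving — not a feasible corner.
bell pepper + kale with both tight: 1.533 servings and 3.161 servings → $3.98.
The minimum over all feasible corners is $3.98.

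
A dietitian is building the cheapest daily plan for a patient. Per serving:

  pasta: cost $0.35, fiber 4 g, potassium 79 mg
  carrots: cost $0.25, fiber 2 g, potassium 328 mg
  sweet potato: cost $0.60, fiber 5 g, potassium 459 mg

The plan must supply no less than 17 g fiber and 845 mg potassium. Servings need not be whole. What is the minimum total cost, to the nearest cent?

An LP optimum is at a vertex; with two nutrient constraints at most two foods are used. Check each candidate.
pasta only: max(17/4, 845/79) = 10.7 servings → $3.74.
carrots only: max(17/2, 845/328) = 8.5 servings → $2.12.
sweet potato only: max(17/5, 845/459) = 3.4 servings → $2.04.
pasta + carrots with both tight: 3.367 servings and 1.765 servings → $1.62.
pasta + sweet potato with both tight: 2.483 servings and 1.414 servings → $1.72.
carrots + sweet potato: the both-tight solution has a negative serving — not a feasible corner.
The minimum over all feasible corners is $1.62.

$1.62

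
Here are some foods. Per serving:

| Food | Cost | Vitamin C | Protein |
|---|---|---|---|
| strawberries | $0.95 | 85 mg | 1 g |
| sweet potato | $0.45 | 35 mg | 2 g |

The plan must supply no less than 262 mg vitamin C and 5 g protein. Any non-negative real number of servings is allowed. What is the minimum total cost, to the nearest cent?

$3.00

Compare the cost at each extreme point of the feasible region.
strawberries only: max(262/85, 5/1) = 5 servings → $4.75.
sweet potato only: max(262/35, 5/2) = 7.486 servings → $3.37.
strawberries + sweet potato with both tight: 2.585 servings and 1.207 servings → $3.00.
The minimum over all feasible corners is $3.00.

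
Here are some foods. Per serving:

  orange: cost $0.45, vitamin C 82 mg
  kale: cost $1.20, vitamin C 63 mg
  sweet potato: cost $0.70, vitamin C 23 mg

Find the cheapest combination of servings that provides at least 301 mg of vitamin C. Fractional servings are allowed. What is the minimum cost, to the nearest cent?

$1.65

Cost per mg of vitamin C: orange $0.0055, kale $0.0190, sweet potato $0.0304.
With no serving limits, use only orange: 301 mg / 82 mg = 3.671 servings × $0.45 = $1.65.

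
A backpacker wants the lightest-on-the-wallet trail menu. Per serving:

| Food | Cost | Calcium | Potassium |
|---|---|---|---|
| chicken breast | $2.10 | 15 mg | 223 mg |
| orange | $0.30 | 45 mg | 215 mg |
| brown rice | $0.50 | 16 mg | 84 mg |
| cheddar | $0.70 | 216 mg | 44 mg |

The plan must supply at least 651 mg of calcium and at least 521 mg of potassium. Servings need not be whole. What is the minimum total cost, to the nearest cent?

chicken breast only: max(651/15, 521/223) = 43.4 servings → $91.14.
orange only: max(651/45, 521/215) = 14.47 servings → $4.34.
brown rice only: max(651/16, 521/84) = 40.69 servings → $20.34.
cheddar only: max(651/216, 521/44) = 11.84 servings → $8.29.
chicken breast + orange: the both-tight solution has a negative serving — not a feasible corner.
chicken breast + brown rice with both targets exact would need a negative amount; discard.
chicken breast + cheddar with both tight: 1.766 servings and 2.891 servings → $5.73.
orange + brown rice with both targets exact would need a negative amount; discard.
orange + cheddar with both tight: 1.887 servings and 2.621 servings → $2.40.
brown rice + cheddar with both tight: 4.81 servings and 2.658 servings → $4.27.
Cheapest feasible corner: $2.40.

$2.40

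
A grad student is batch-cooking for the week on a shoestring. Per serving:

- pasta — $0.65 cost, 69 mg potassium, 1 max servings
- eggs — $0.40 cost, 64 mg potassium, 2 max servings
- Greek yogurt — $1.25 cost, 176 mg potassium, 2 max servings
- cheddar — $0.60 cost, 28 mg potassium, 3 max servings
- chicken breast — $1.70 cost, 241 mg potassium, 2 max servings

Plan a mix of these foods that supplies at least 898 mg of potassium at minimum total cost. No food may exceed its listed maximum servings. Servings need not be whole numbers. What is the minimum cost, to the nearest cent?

Cost per mg of potassium: eggs $0.0063, chicken breast $0.0071, Greek yogurt $0.0071, pasta $0.0094, cheddar $0.0214.
Take 2 servings of eggs: +128.0 mg potassium for $0.80 (total $0.80, still need 770.0 mg).
Take 2 servings of chicken breast: +482.0 mg potassium for $3.40 (total $4.20, still need 288.0 mg).
Take 1.636 servings of Greek yogurt: +288.0 mg potassium for $2.05 (total $6.25, still need 0.0 mg).
Greedy by cheapest-per-mg is optimal for a single linear constraint, so the minimum cost is $6.25.

$6.25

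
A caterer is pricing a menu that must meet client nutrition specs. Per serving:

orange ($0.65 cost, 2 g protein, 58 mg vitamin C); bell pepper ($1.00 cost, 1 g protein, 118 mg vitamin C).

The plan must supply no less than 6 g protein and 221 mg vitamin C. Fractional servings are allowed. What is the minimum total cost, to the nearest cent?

This is a tiny linear program; its minimum lies at a vertex of the feasible set. List the vertices and price them.
orange only: max(6/2, 221/58) = 3.81 servings → $2.48.
bell pepper only: max(6/1, 221/118) = 6 servings → $6.00.
orange + bell pepper with both tight: 2.736 servings and 0.5281 servings → $2.31.
Cheapest feasible corner: $2.31.

$2.31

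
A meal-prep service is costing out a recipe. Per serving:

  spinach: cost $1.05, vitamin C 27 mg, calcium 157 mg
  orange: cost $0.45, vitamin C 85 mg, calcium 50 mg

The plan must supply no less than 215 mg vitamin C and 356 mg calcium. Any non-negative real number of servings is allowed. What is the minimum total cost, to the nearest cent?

$2.61

spinach only: max(215/27, 356/157) = 7.963 servings → $8.36.
orange only: max(215/85, 356/50) = 7.12 servings → $3.20.
spinach + orange with both tight: 1.627 servings and 2.013 servings → $2.61.
Cheapest feasible corner: $2.61.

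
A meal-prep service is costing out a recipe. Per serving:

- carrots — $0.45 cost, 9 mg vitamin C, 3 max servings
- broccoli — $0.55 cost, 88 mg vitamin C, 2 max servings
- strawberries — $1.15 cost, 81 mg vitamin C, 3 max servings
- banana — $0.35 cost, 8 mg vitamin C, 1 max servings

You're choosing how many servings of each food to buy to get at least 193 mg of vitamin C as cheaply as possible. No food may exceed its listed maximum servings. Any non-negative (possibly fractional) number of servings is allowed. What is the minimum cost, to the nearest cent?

$1.34

Cost per mg of vitamin C: broccoli $0.0063, strawberries $0.0142, banana $0.0437, carrots $0.0500.
Take 2 servings of broccoli: +176.0 mg vitamin C for $1.10 (total $1.10, still need 17.0 mg).
Take 0.2099 servings of strawberries: +17.0 mg vitamin C for $0.24 (total $1.34, still need 0.0 mg).
Filling from the cheapest source first is optimal under one linear minimum: $1.34.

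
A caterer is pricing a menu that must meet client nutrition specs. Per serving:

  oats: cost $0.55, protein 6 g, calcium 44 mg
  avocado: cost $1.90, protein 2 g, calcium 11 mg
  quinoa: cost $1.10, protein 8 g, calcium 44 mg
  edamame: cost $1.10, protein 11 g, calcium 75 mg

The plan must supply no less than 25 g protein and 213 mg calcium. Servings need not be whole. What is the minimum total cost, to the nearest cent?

An LP optimum is at a vertex; with two nutrient constraints at most two foods are used. Check each candidate.
oats only: max(25/6, 213/44) = 4.841 servings → $2.66.
avocado only: max(25/2, 213/11) = 19.36 servings → $36.79.
quinoa only: max(25/8, 213/44) = 4.841 servings → $5.33.
edamame only: max(25/11, 213/75) = 2.84 servings → $3.12.
oats + avocado: the both-tight solution has a negative serving — not a feasible corner.
oats + quinoa: intersection lies outside the first quadrant.
oats + edamame with both targets exact would need a negative amount; discard.
avocado + quinoa (both tight): parallel constraints — no distinct corner.
avocado + edamame with both targets exact would need a negative amount; discard.
quinoa + edamame: intersection lies outside the first quadrant.
Cheapest feasible corner: $2.66.

$2.66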